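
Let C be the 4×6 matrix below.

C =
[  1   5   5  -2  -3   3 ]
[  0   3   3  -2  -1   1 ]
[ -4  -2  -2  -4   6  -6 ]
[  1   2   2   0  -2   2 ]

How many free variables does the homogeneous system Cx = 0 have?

Row reduce to echelon form.
R3 ← R3 + (4)·R1: [0, 18, 18, -12, -6, 6]
R4 ← R4 − R1: [0, -3, -3, 2, 1, -1]
R3 ← R3 − (6)·R2: [0, 0, 0, 0, 0, 0]
R4 ← R4 + R2: [0, 0, 0, 0, 0, 0]
2 nonzero rows, so rank(C) = 2.
C has 6 columns; by rank–nullity, nullity = 6 − 2 = 4.

4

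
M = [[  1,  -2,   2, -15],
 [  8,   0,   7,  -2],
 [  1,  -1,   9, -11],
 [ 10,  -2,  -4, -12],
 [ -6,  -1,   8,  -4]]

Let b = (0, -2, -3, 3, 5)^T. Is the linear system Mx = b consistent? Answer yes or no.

Row reduce the augmented matrix [M | b].
R2 ← R2 − (8)·R1: [0, 16, -9, 118, -2]
R3 ← R3 − R1: [0, 1, 7, 4, -3]
R4 ← R4 − (10)·R1: [0, 18, -24, 138, 3]
R5 ← R5 + (6)·R1: [0, -13, 20, -94, 5]
R3 ← R3 − (1/16)·R2: [0, 0, 121/16, -27/8, -23/8]
R4 ← R4 − (9/8)·R2: [0, 0, -111/8, 21/4, 21/4]
R5 ← R5 + (13/16)·R2: [0, 0, 203/16, 15/8, 27/8]
R4 ← R4 + (222/121)·R3: [0, 0, 0, -114/121, -3/121]
R5 ← R5 − (203/121)·R3: [0, 0, 0, 912/121, 992/121]
R5 ← R5 + (8)·R4: [0, 0, 0, 0, 8]
The echelon form has 5 nonzero rows; the last pivot sits in the augmented column, so rank(M) = 4 but rank([M|b]) = 5.
Since the ranks differ, the system is inconsistent.

no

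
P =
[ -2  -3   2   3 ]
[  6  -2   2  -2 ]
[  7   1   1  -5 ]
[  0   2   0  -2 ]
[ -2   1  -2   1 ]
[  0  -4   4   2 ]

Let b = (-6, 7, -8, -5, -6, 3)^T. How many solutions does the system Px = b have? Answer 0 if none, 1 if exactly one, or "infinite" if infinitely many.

Row reduce the augmented matrix [P | b].
R2 ← R2 + (3)·R1: [0, -11, 8, 7, -11]
R3 ← R3 + (7/2)·R1: [0, -19/2, 8, 11/2, -29]
R5 ← R5 − R1: [0, 4, -4, -2, 0]
R3 ← R3 − (19/22)·R2: [0, 0, 12/11, -6/11, -39/2]
R4 ← R4 + (2/11)·R2: [0, 0, 16/11, -8/11, -7]
R5 ← R5 + (4/11)·R2: [0, 0, -12/11, 6/11, -4]
R6 ← R6 − (4/11)·R2: [0, 0, 12/11, -6/11, 7]
R4 ← R4 − (4/3)·R3: [0, 0, 0, 0, 19]
R5 ← R5 + R3: [0, 0, 0, 0, -47/2]
R6 ← R6 − R3: [0, 0, 0, 0, 53/2]
R5 ← R5 + (47/38)·R4: [0, 0, 0, 0, 0]
R6 ← R6 − (53/38)·R4: [0, 0, 0, 0, 0]
The echelon form has 4 nonzero rows; the last pivot sits in the augmented column, so rank(P) = 3 but rank([P|b]) = 4.
Since the ranks differ, the system is inconsistent.
It has no solutions.

0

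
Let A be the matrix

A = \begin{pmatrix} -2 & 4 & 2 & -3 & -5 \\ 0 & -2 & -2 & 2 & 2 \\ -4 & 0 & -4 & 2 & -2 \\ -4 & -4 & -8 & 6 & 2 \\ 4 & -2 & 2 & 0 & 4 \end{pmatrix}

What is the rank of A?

2

Row reduce to echelon form.
R3 ← R3 − (2)·R1: [0, -8, -8, 8, 8]
R4 ← R4 − (2)·R1: [0, -12, -12, 12, 12]
R5 ← R5 + (2)·R1: [0, 6, 6, -6, -6]
R3 ← R3 − (4)·R2: [0, 0, 0, 0, 0]
R4 ← R4 − (6)·R2: [0, 0, 0, 0, 0]
R5 ← R5 + (3)·R2: [0, 0, 0, 0, 0]
Echelon form has 2 nonzero rows, so rank(A) = 2.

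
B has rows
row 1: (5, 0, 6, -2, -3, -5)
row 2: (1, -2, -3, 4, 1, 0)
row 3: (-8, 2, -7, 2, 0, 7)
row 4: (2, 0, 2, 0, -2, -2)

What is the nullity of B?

Row reduce to echelon form.
R2 ← R2 − (1/5)·R1: [0, -2, -21/5, 22/5, 8/5, 1]
R3 ← R3 + (8/5)·R1: [0, 2, 13/5, -6/5, -24/5, -1]
R4 ← R4 − (2/5)·R1: [0, 0, -2/5, 4/5, -4/5, 0]
R3 ← R3 + R2: [0, 0, -8/5, 16/5, -16/5, 0]
R4 ← R4 − (1/4)·R3: [0, 0, 0, 0, 0, 0]
3 nonzero rows, so rank(B) = 3.
B has 6 columns; by rank–nullity, nullity = 6 − 3 = 3.

3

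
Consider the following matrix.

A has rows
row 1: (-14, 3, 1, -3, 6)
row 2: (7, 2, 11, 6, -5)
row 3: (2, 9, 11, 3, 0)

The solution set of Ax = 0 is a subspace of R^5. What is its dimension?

Row reduce to echelon form.
R2 ← R2 + (1/2)·R1: [0, 7/2, 23/2, 9/2, -2]
R3 ← R3 + (1/7)·R1: [0, 66/7, 78/7, 18/7, 6/7]
R3 ← R3 − (132/49)·R2: [0, 0, -972/49, -468/49, 306/49]
3 nonzero rows, so rank(A) = 3.
A has 5 columns; by rank–nullity, nullity = 5 − 3 = 2.

2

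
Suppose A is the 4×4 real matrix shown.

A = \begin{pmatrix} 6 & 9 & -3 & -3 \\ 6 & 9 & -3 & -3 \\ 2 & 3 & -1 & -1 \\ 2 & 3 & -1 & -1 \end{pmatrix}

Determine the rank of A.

1

Row reduce to echelon form.
R2 ← R2 − R1: [0, 0, 0, 0]
R3 ← R3 − (1/3)·R1: [0, 0, 0, 0]
R4 ← R4 − (1/3)·R1: [0, 0, 0, 0]
Echelon form has 1 nonzero row, so rank(A) = 1.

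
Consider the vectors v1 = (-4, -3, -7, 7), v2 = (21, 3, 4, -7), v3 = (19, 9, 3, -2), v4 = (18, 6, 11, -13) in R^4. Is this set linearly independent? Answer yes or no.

yes

Form the matrix with these vectors as rows and row reduce.
R2 ← R2 + (21/4)·R1: [0, -51/4, -131/4, 119/4]
R3 ← R3 + (19/4)·R1: [0, -21/4, -121/4, 125/4]
R4 ← R4 + (9/2)·R1: [0, -15/2, -41/2, 37/2]
R3 ← R3 − (7/17)·R2: [0, 0, -285/17, 19]
R4 ← R4 − (10/17)·R2: [0, 0, -21/17, 1]
R4 ← R4 − (7/95)·R3: [0, 0, 0, -2/5]
4 nonzero rows, so the 4 vectors span a space of dimension 4.
Since 4 = 4, the vectors are linearly independent.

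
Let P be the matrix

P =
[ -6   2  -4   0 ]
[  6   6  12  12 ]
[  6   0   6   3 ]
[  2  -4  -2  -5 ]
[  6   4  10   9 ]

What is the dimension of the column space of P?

2

Row reduce to echelon form.
R2 ← R2 + R1: [0, 8, 8, 12]
R3 ← R3 + R1: [0, 2, 2, 3]
R4 ← R4 + (1/3)·R1: [0, -10/3, -10/3, -5]
R5 ← R5 + R1: [0, 6, 6, 9]
R3 ← R3 − (1/4)·R2: [0, 0, 0, 0]
R4 ← R4 + (5/12)·R2: [0, 0, 0, 0]
R5 ← R5 − (3/4)·R2: [0, 0, 0, 0]
Echelon form has 2 nonzero rows, so rank(P) = 2.
The column space has dimension equal to the rank: 2.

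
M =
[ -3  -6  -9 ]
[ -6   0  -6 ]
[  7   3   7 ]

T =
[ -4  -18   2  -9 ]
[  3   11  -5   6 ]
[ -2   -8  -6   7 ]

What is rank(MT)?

First compute MT:
[[ 12,  60,  78, -72],
 [ 36, 156,  24,  12],
 [-33, -149, -43,   4]]
Now row reduce the product.
R2 ← R2 − (3)·R1: [0, -24, -210, 228]
R3 ← R3 + (11/4)·R1: [0, 16, 343/2, -194]
R3 ← R3 + (2/3)·R2: [0, 0, 63/2, -42]
3 nonzero rows, so rank(MT) = 3.

3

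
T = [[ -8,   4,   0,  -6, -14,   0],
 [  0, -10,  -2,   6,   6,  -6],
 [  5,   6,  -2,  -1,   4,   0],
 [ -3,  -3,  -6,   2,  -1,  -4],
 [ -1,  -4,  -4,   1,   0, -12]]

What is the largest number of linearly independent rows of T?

Row reduce to echelon form.
R3 ← R3 + (5/8)·R1: [0, 17/2, -2, -19/4, -19/4, 0]
R4 ← R4 − (3/8)·R1: [0, -9/2, -6, 17/4, 17/4, -4]
R5 ← R5 − (1/8)·R1: [0, -9/2, -4, 7/4, 7/4, -12]
R3 ← R3 + (17/20)·R2: [0, 0, -37/10, 7/20, 7/20, -51/10]
R4 ← R4 − (9/20)·R2: [0, 0, -51/10, 31/20, 31/20, -13/10]
R5 ← R5 − (9/20)·R2: [0, 0, -31/10, -19/20, -19/20, -93/10]
R4 ← R4 − (51/37)·R3: [0, 0, 0, 79/74, 79/74, 212/37]
R5 ← R5 − (31/37)·R3: [0, 0, 0, -46/37, -46/37, -186/37]
R5 ← R5 + (92/79)·R4: [0, 0, 0, 0, 0, 130/79]
Echelon form has 5 nonzero rows, so rank(T) = 5.
The rank gives the maximum number of linearly independent rows: 5.

5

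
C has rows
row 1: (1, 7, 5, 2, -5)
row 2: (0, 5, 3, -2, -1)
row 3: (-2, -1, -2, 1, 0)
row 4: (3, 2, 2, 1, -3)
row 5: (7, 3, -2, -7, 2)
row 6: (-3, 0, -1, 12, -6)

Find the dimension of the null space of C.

Row reduce to echelon form.
R3 ← R3 + (2)·R1: [0, 13, 8, 5, -10]
R4 ← R4 − (3)·R1: [0, -19, -13, -5, 12]
R5 ← R5 − (7)·R1: [0, -46, -37, -21, 37]
R6 ← R6 + (3)·R1: [0, 21, 14, 18, -21]
R3 ← R3 − (13/5)·R2: [0, 0, 1/5, 51/5, -37/5]
R4 ← R4 + (19/5)·R2: [0, 0, -8/5, -63/5, 41/5]
R5 ← R5 + (46/5)·R2: [0, 0, -47/5, -197/5, 139/5]
R6 ← R6 − (21/5)·R2: [0, 0, 7/5, 132/5, -84/5]
R4 ← R4 + (8)·R3: [0, 0, 0, 69, -51]
R5 ← R5 + (47)·R3: [0, 0, 0, 440, -320]
R6 ← R6 − (7)·R3: [0, 0, 0, -45, 35]
R5 ← R5 − (440/69)·R4: [0, 0, 0, 0, 120/23]
R6 ← R6 + (15/23)·R4: [0, 0, 0, 0, 40/23]
R6 ← R6 − (1/3)·R5: [0, 0, 0, 0, 0]
5 nonzero rows, so rank(C) = 5.
C has 5 columns; by rank–nullity, nullity = 5 − 5 = 0.

0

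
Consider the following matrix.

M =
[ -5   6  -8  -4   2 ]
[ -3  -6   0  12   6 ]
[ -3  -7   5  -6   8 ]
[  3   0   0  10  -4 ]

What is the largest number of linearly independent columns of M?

Row reduce to echelon form.
R2 ← R2 − (3/5)·R1: [0, -48/5, 24/5, 72/5, 24/5]
R3 ← R3 − (3/5)·R1: [0, -53/5, 49/5, -18/5, 34/5]
R4 ← R4 + (3/5)·R1: [0, 18/5, -24/5, 38/5, -14/5]
R3 ← R3 − (53/48)·R2: [0, 0, 9/2, -39/2, 3/2]
R4 ← R4 + (3/8)·R2: [0, 0, -3, 13, -1]
R4 ← R4 + (2/3)·R3: [0, 0, 0, 0, 0]
Echelon form has 3 nonzero rows, so rank(M) = 3.
The rank gives the maximum number of linearly independent columns: 3.

3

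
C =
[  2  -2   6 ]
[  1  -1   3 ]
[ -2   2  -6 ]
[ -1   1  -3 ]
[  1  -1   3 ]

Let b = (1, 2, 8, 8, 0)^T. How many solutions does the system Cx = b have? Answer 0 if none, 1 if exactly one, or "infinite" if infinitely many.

Row reduce the augmented matrix [C | b].
R2 ← R2 − (1/2)·R1: [0, 0, 0, 3/2]
R3 ← R3 + R1: [0, 0, 0, 9]
R4 ← R4 + (1/2)·R1: [0, 0, 0, 17/2]
R5 ← R5 − (1/2)·R1: [0, 0, 0, -1/2]
R3 ← R3 − (6)·R2: [0, 0, 0, 0]
R4 ← R4 − (17/3)·R2: [0, 0, 0, 0]
R5 ← R5 + (1/3)·R2: [0, 0, 0, 0]
The echelon form has 2 nonzero rows; the last pivot sits in the augmented column, so rank(C) = 1 but rank([C|b]) = 2.
Since the ranks differ, the system is inconsistent.
It has no solutions.

0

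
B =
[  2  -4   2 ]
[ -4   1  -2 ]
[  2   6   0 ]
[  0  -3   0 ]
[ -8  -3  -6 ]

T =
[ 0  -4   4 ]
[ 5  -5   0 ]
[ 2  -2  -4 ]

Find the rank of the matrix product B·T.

3

First compute BT:
[[-16,   8,   0],
 [  1,  15,  -8],
 [ 30, -38,   8],
 [-15,  15,   0],
 [-27,  59,  -8]]
Now row reduce the product.
R2 ← R2 + (1/16)·R1: [0, 31/2, -8]
R3 ← R3 + (15/8)·R1: [0, -23, 8]
R4 ← R4 − (15/16)·R1: [0, 15/2, 0]
R5 ← R5 − (27/16)·R1: [0, 91/2, -8]
R3 ← R3 + (46/31)·R2: [0, 0, -120/31]
R4 ← R4 − (15/31)·R2: [0, 0, 120/31]
R5 ← R5 − (91/31)·R2: [0, 0, 480/31]
R4 ← R4 + R3: [0, 0, 0]
R5 ← R5 + (4)·R3: [0, 0, 0]
3 nonzero rows, so rank(BT) = 3.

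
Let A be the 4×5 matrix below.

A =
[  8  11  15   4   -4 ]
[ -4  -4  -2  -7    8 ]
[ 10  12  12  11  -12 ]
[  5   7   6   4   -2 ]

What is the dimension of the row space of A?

Row reduce to echelon form.
R2 ← R2 + (1/2)·R1: [0, 3/2, 11/2, -5, 6]
R3 ← R3 − (5/4)·R1: [0, -7/4, -27/4, 6, -7]
R4 ← R4 − (5/8)·R1: [0, 1/8, -27/8, 3/2, 1/2]
R3 ← R3 + (7/6)·R2: [0, 0, -1/3, 1/6, 0]
R4 ← R4 − (1/12)·R2: [0, 0, -23/6, 23/12, 0]
R4 ← R4 − (23/2)·R3: [0, 0, 0, 0, 0]
Echelon form has 3 nonzero rows, so rank(A) = 3.
The row space has dimension equal to the rank: 3.

3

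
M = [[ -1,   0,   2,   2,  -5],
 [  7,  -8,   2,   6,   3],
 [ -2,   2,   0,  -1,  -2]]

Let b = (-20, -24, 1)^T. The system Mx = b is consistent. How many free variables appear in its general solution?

3

Row reduce the augmented matrix [M | b].
R2 ← R2 + (7)·R1: [0, -8, 16, 20, -32, -164]
R3 ← R3 − (2)·R1: [0, 2, -4, -5, 8, 41]
R3 ← R3 + (1/4)·R2: [0, 0, 0, 0, 0, 0]
The echelon form has 2 nonzero rows, and every pivot lies in the first 5 columns, so rank(M) = rank([M|b]) = 2.
The system is consistent.
Free variables = (unknowns) − (rank) = 5 − 2 = 3.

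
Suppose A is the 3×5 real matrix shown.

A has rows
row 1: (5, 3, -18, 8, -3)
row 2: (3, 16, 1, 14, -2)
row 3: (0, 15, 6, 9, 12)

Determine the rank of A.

Row reduce to echelon form.
R2 ← R2 − (3/5)·R1: [0, 71/5, 59/5, 46/5, -1/5]
R3 ← R3 − (75/71)·R2: [0, 0, -459/71, -51/71, 867/71]
Echelon form has 3 nonzero rows, so rank(A) = 3.

3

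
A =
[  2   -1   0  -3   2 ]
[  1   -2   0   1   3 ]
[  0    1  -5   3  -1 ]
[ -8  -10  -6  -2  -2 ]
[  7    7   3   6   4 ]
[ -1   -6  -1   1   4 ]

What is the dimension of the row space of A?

4

Row reduce to echelon form.
R2 ← R2 − (1/2)·R1: [0, -3/2, 0, 5/2, 2]
R4 ← R4 + (4)·R1: [0, -14, -6, -14, 6]
R5 ← R5 − (7/2)·R1: [0, 21/2, 3, 33/2, -3]
R6 ← R6 + (1/2)·R1: [0, -13/2, -1, -1/2, 5]
R3 ← R3 + (2/3)·R2: [0, 0, -5, 14/3, 1/3]
R4 ← R4 − (28/3)·R2: [0, 0, -6, -112/3, -38/3]
R5 ← R5 + (7)·R2: [0, 0, 3, 34, 11]
R6 ← R6 − (13/3)·R2: [0, 0, -1, -34/3, -11/3]
R4 ← R4 − (6/5)·R3: [0, 0, 0, -644/15, -196/15]
R5 ← R5 + (3/5)·R3: [0, 0, 0, 184/5, 56/5]
R6 ← R6 − (1/5)·R3: [0, 0, 0, -184/15, -56/15]
R5 ← R5 + (6/7)·R4: [0, 0, 0, 0, 0]
R6 ← R6 − (2/7)·R4: [0, 0, 0, 0, 0]
Echelon form has 4 nonzero rows, so rank(A) = 4.
The row space has dimension equal to the rank: 4.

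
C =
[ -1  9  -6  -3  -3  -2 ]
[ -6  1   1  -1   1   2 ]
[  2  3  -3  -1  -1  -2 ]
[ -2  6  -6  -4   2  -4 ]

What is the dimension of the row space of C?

3

Row reduce to echelon form.
R2 ← R2 − (6)·R1: [0, -53, 37, 17, 19, 14]
R3 ← R3 + (2)·R1: [0, 21, -15, -7, -7, -6]
R4 ← R4 − (2)·R1: [0, -12, 6, 2, 8, 0]
R3 ← R3 + (21/53)·R2: [0, 0, -18/53, -14/53, 28/53, -24/53]
R4 ← R4 − (12/53)·R2: [0, 0, -126/53, -98/53, 196/53, -168/53]
R4 ← R4 − (7)·R3: [0, 0, 0, 0, 0, 0]
Echelon form has 3 nonzero rows, so rank(C) = 3.
The row space has dimension equal to the rank: 3.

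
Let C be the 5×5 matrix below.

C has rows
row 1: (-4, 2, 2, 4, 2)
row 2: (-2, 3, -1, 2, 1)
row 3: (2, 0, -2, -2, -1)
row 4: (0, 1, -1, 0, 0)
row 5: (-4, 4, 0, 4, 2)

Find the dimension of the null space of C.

3

Row reduce to echelon form.
R2 ← R2 − (1/2)·R1: [0, 2, -2, 0, 0]
R3 ← R3 + (1/2)·R1: [0, 1, -1, 0, 0]
R5 ← R5 − R1: [0, 2, -2, 0, 0]
R3 ← R3 − (1/2)·R2: [0, 0, 0, 0, 0]
R4 ← R4 − (1/2)·R2: [0, 0, 0, 0, 0]
R5 ← R5 − R2: [0, 0, 0, 0, 0]
2 nonzero rows, so rank(C) = 2.
C has 5 columns; by rank–nullity, nullity = 5 − 2 = 3.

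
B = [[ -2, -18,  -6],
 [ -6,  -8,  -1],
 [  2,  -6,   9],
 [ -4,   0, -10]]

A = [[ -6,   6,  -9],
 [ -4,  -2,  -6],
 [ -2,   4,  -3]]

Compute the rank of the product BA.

First compute BA:
[[ 96,   0, 144],
 [ 70, -24, 105],
 [ -6,  60,  -9],
 [ 44, -64,  66]]
Now row reduce the product.
R2 ← R2 − (35/48)·R1: [0, -24, 0]
R3 ← R3 + (1/16)·R1: [0, 60, 0]
R4 ← R4 − (11/24)·R1: [0, -64, 0]
R3 ← R3 + (5/2)·R2: [0, 0, 0]
R4 ← R4 − (8/3)·R2: [0, 0, 0]
2 nonzero rows, so rank(BA) = 2.

2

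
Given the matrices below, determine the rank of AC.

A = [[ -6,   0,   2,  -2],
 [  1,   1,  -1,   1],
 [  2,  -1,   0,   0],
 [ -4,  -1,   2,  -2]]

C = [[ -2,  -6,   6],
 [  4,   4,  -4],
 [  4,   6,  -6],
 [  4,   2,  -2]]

First compute AC:
[[ 12,  44, -44],
 [  2,  -6,   6],
 [ -8, -16,  16],
 [  4,  28, -28]]
Now row reduce the product.
R2 ← R2 − (1/6)·R1: [0, -40/3, 40/3]
R3 ← R3 + (2/3)·R1: [0, 40/3, -40/3]
R4 ← R4 − (1/3)·R1: [0, 40/3, -40/3]
R3 ← R3 + R2: [0, 0, 0]
R4 ← R4 + R2: [0, 0, 0]
2 nonzero rows, so rank(AC) = 2.

2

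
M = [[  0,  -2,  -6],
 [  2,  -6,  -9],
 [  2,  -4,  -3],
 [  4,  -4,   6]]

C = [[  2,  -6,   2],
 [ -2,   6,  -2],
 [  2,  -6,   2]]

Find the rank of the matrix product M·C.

First compute MC:
[[ -8,  24,  -8],
 [ -2,   6,  -2],
 [  6, -18,   6],
 [ 28, -84,  28]]
Now row reduce the product.
R2 ← R2 − (1/4)·R1: [0, 0, 0]
R3 ← R3 + (3/4)·R1: [0, 0, 0]
R4 ← R4 + (7/2)·R1: [0, 0, 0]
1 nonzero row, so rank(MC) = 1.

1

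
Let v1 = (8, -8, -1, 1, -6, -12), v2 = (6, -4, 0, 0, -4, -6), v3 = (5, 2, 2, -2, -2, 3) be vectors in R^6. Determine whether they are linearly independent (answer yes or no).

no

Form the matrix with these vectors as rows and row reduce.
R2 ← R2 − (3/4)·R1: [0, 2, 3/4, -3/4, 1/2, 3]
R3 ← R3 − (5/8)·R1: [0, 7, 21/8, -21/8, 7/4, 21/2]
R3 ← R3 − (7/2)·R2: [0, 0, 0, 0, 0, 0]
2 nonzero rows, so the 3 vectors span a space of dimension 2.
Since 2 < 3, the vectors are linearly dependent.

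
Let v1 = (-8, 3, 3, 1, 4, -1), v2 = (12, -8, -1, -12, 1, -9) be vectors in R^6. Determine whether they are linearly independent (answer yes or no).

Form the matrix with these vectors as rows and row reduce.
R2 ← R2 + (3/2)·R1: [0, -7/2, 7/2, -21/2, 7, -21/2]
2 nonzero rows, so the 2 vectors span a space of dimension 2.
Since 2 = 2, the vectors are linearly independent.

yes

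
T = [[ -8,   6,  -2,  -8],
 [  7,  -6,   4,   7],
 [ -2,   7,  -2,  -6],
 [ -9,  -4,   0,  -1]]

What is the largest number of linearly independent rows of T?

3

Row reduce to echelon form.
R2 ← R2 + (7/8)·R1: [0, -3/4, 9/4, 0]
R3 ← R3 − (1/4)·R1: [0, 11/2, -3/2, -4]
R4 ← R4 − (9/8)·R1: [0, -43/4, 9/4, 8]
R3 ← R3 + (22/3)·R2: [0, 0, 15, -4]
R4 ← R4 − (43/3)·R2: [0, 0, -30, 8]
R4 ← R4 + (2)·R3: [0, 0, 0, 0]
Echelon form has 3 nonzero rows, so rank(T) = 3.
The rank gives the maximum number of linearly independent rows: 3.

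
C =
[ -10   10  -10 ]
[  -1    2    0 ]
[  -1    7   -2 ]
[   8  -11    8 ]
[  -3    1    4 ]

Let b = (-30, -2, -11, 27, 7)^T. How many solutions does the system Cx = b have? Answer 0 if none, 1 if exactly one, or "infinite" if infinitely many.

Row reduce the augmented matrix [C | b].
R2 ← R2 − (1/10)·R1: [0, 1, 1, 1]
R3 ← R3 − (1/10)·R1: [0, 6, -1, -8]
R4 ← R4 + (4/5)·R1: [0, -3, 0, 3]
R5 ← R5 − (3/10)·R1: [0, -2, 7, 16]
R3 ← R3 − (6)·R2: [0, 0, -7, -14]
R4 ← R4 + (3)·R2: [0, 0, 3, 6]
R5 ← R5 + (2)·R2: [0, 0, 9, 18]
R4 ← R4 + (3/7)·R3: [0, 0, 0, 0]
R5 ← R5 + (9/7)·R3: [0, 0, 0, 0]
The echelon form has 3 nonzero rows, and every pivot lies in the first 3 columns, so rank(C) = rank([C|b]) = 3.
The system is consistent.
rank = 3 = number of unknowns, so the solution is unique.

1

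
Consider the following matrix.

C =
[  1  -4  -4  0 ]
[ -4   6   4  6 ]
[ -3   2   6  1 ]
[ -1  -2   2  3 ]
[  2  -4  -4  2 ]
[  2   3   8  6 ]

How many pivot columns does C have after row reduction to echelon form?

Row reduce to echelon form.
R2 ← R2 + (4)·R1: [0, -10, -12, 6]
R3 ← R3 + (3)·R1: [0, -10, -6, 1]
R4 ← R4 + R1: [0, -6, -2, 3]
R5 ← R5 − (2)·R1: [0, 4, 4, 2]
R6 ← R6 − (2)·R1: [0, 11, 16, 6]
R3 ← R3 − R2: [0, 0, 6, -5]
R4 ← R4 − (3/5)·R2: [0, 0, 26/5, -3/5]
R5 ← R5 + (2/5)·R2: [0, 0, -4/5, 22/5]
R6 ← R6 + (11/10)·R2: [0, 0, 14/5, 63/5]
R4 ← R4 − (13/15)·R3: [0, 0, 0, 56/15]
R5 ← R5 + (2/15)·R3: [0, 0, 0, 56/15]
R6 ← R6 − (7/15)·R3: [0, 0, 0, 224/15]
R5 ← R5 − R4: [0, 0, 0, 0]
R6 ← R6 − (4)·R4: [0, 0, 0, 0]
Echelon form has 4 nonzero rows, so rank(C) = 4.
Each nonzero row contributes one pivot column: 4 pivot columns.

4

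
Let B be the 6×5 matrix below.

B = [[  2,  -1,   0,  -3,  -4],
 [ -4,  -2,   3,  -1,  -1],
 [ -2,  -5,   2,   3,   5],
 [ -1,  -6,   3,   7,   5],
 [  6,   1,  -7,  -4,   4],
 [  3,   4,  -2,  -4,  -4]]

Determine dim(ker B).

Row reduce to echelon form.
R2 ← R2 + (2)·R1: [0, -4, 3, -7, -9]
R3 ← R3 + R1: [0, -6, 2, 0, 1]
R4 ← R4 + (1/2)·R1: [0, -13/2, 3, 11/2, 3]
R5 ← R5 − (3)·R1: [0, 4, -7, 5, 16]
R6 ← R6 − (3/2)·R1: [0, 11/2, -2, 1/2, 2]
R3 ← R3 − (3/2)·R2: [0, 0, -5/2, 21/2, 29/2]
R4 ← R4 − (13/8)·R2: [0, 0, -15/8, 135/8, 141/8]
R5 ← R5 + R2: [0, 0, -4, -2, 7]
R6 ← R6 + (11/8)·R2: [0, 0, 17/8, -73/8, -83/8]
R4 ← R4 − (3/4)·R3: [0, 0, 0, 9, 27/4]
R5 ← R5 − (8/5)·R3: [0, 0, 0, -94/5, -81/5]
R6 ← R6 + (17/20)·R3: [0, 0, 0, -1/5, 39/20]
R5 ← R5 + (94/45)·R4: [0, 0, 0, 0, -21/10]
R6 ← R6 + (1/45)·R4: [0, 0, 0, 0, 21/10]
R6 ← R6 + R5: [0, 0, 0, 0, 0]
5 nonzero rows, so rank(B) = 5.
B has 5 columns; by rank–nullity, nullity = 5 − 5 = 0.

0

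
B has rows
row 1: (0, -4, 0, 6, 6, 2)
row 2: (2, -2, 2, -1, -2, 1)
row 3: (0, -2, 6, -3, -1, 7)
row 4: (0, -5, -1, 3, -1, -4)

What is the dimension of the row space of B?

4

Row reduce to echelon form.
Swap R1 ↔ R2
R3 ← R3 − (1/2)·R2: [0, 0, 6, -6, -4, 6]
R4 ← R4 − (5/4)·R2: [0, 0, -1, -9/2, -17/2, -13/2]
R4 ← R4 + (1/6)·R3: [0, 0, 0, -11/2, -55/6, -11/2]
Echelon form has 4 nonzero rows, so rank(B) = 4.
The row space has dimension equal to the rank: 4.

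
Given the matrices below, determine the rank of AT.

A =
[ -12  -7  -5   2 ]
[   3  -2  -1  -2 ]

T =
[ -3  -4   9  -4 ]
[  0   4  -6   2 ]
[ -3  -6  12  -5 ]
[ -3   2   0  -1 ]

First compute AT:
[[ 45,  54, -126,  57],
 [  0, -18,  27,  -9]]
Now row reduce the product.
2 nonzero rows, so rank(AT) = 2.

2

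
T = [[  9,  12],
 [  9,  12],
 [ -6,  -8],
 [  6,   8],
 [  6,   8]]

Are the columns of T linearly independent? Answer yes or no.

Row reduce T to echelon form.
R2 ← R2 − R1: [0, 0]
R3 ← R3 + (2/3)·R1: [0, 0]
R4 ← R4 − (2/3)·R1: [0, 0]
R5 ← R5 − (2/3)·R1: [0, 0]
1 pivot among 2 columns.
Only 1 < 2 pivot columns, so the columns are linearly dependent.

no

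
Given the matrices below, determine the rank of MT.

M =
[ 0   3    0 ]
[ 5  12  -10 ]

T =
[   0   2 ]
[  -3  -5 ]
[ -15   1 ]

2

First compute MT:
[[ -9, -15],
 [114, -60]]
Now row reduce the product.
R2 ← R2 + (38/3)·R1: [0, -250]
2 nonzero rows, so rank(MT) = 2.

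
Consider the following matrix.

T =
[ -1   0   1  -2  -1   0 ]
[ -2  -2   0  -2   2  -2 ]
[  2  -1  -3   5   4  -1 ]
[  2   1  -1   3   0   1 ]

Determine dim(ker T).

Row reduce to echelon form.
R2 ← R2 − (2)·R1: [0, -2, -2, 2, 4, -2]
R3 ← R3 + (2)·R1: [0, -1, -1, 1, 2, -1]
R4 ← R4 + (2)·R1: [0, 1, 1, -1, -2, 1]
R3 ← R3 − (1/2)·R2: [0, 0, 0, 0, 0, 0]
R4 ← R4 + (1/2)·R2: [0, 0, 0, 0, 0, 0]
2 nonzero rows, so rank(T) = 2.
T has 6 columns; by rank–nullity, nullity = 6 − 2 = 4.

4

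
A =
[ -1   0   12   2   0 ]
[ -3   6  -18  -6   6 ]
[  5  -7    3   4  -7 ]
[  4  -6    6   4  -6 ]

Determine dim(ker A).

3

Row reduce to echelon form.
R2 ← R2 − (3)·R1: [0, 6, -54, -12, 6]
R3 ← R3 + (5)·R1: [0, -7, 63, 14, -7]
R4 ← R4 + (4)·R1: [0, -6, 54, 12, -6]
R3 ← R3 + (7/6)·R2: [0, 0, 0, 0, 0]
R4 ← R4 + R2: [0, 0, 0, 0, 0]
2 nonzero rows, so rank(A) = 2.
A has 5 columns; by rank–nullity, nullity = 5 − 2 = 3.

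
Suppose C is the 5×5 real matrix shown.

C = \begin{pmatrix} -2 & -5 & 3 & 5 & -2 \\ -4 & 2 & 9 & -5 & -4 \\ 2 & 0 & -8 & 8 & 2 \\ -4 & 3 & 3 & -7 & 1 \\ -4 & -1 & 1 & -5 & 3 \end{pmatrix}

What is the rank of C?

4

Row reduce to echelon form.
R2 ← R2 − (2)·R1: [0, 12, 3, -15, 0]
R3 ← R3 + R1: [0, -5, -5, 13, 0]
R4 ← R4 − (2)·R1: [0, 13, -3, -17, 5]
R5 ← R5 − (2)·R1: [0, 9, -5, -15, 7]
R3 ← R3 + (5/12)·R2: [0, 0, -15/4, 27/4, 0]
R4 ← R4 − (13/12)·R2: [0, 0, -25/4, -3/4, 5]
R5 ← R5 − (3/4)·R2: [0, 0, -29/4, -15/4, 7]
R4 ← R4 − (5/3)·R3: [0, 0, 0, -12, 5]
R5 ← R5 − (29/15)·R3: [0, 0, 0, -84/5, 7]
R5 ← R5 − (7/5)·R4: [0, 0, 0, 0, 0]
Echelon form has 4 nonzero rows, so rank(C) = 4.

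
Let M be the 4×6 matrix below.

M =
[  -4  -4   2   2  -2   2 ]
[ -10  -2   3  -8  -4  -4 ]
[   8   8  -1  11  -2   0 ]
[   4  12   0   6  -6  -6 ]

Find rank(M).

Row reduce to echelon form.
R2 ← R2 − (5/2)·R1: [0, 8, -2, -13, 1, -9]
R3 ← R3 + (2)·R1: [0, 0, 3, 15, -6, 4]
R4 ← R4 + R1: [0, 8, 2, 8, -8, -4]
R4 ← R4 − R2: [0, 0, 4, 21, -9, 5]
R4 ← R4 − (4/3)·R3: [0, 0, 0, 1, -1, -1/3]
Echelon form has 4 nonzero rows, so rank(M) = 4.

4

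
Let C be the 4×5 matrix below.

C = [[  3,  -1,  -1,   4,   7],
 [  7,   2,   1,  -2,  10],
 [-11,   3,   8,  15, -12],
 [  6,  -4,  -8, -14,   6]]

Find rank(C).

Row reduce to echelon form.
R2 ← R2 − (7/3)·R1: [0, 13/3, 10/3, -34/3, -19/3]
R3 ← R3 + (11/3)·R1: [0, -2/3, 13/3, 89/3, 41/3]
R4 ← R4 − (2)·R1: [0, -2, -6, -22, -8]
R3 ← R3 + (2/13)·R2: [0, 0, 63/13, 363/13, 165/13]
R4 ← R4 + (6/13)·R2: [0, 0, -58/13, -354/13, -142/13]
R4 ← R4 + (58/63)·R3: [0, 0, 0, -32/21, 16/21]
Echelon form has 4 nonzero rows, so rank(C) = 4.

4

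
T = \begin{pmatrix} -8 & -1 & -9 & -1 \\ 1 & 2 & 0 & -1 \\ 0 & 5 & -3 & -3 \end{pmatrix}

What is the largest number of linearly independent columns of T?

Row reduce to echelon form.
R2 ← R2 + (1/8)·R1: [0, 15/8, -9/8, -9/8]
R3 ← R3 − (8/3)·R2: [0, 0, 0, 0]
Echelon form has 2 nonzero rows, so rank(T) = 2.
The rank gives the maximum number of linearly independent columns: 2.

2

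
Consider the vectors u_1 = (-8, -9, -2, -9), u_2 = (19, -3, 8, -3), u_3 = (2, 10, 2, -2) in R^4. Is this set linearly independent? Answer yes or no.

Form the matrix with these vectors as rows and row reduce.
R2 ← R2 + (19/8)·R1: [0, -195/8, 13/4, -195/8]
R3 ← R3 + (1/4)·R1: [0, 31/4, 3/2, -17/4]
R3 ← R3 + (62/195)·R2: [0, 0, 38/15, -12]
3 nonzero rows, so the 3 vectors span a space of dimension 3.
Since 3 = 3, the vectors are linearly independent.

yes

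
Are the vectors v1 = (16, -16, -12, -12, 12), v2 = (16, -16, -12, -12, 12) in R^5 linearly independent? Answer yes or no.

no

Form the matrix with these vectors as rows and row reduce.
R2 ← R2 − R1: [0, 0, 0, 0, 0]
1 nonzero row, so the 2 vectors span a space of dimension 1.
Since 1 < 2, the vectors are linearly dependent.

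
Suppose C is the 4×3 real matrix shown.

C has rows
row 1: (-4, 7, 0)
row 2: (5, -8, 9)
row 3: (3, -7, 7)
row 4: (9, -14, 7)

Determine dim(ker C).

0

Row reduce to echelon form.
R2 ← R2 + (5/4)·R1: [0, 3/4, 9]
R3 ← R3 + (3/4)·R1: [0, -7/4, 7]
R4 ← R4 + (9/4)·R1: [0, 7/4, 7]
R3 ← R3 + (7/3)·R2: [0, 0, 28]
R4 ← R4 − (7/3)·R2: [0, 0, -14]
R4 ← R4 + (1/2)·R3: [0, 0, 0]
3 nonzero rows, so rank(C) = 3.
C has 3 columns; by rank–nullity, nullity = 3 − 3 = 0.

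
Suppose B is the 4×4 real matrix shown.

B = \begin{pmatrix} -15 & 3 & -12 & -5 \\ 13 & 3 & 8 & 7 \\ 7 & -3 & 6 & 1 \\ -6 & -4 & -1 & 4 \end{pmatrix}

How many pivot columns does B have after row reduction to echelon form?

4

Row reduce to echelon form.
R2 ← R2 + (13/15)·R1: [0, 28/5, -12/5, 8/3]
R3 ← R3 + (7/15)·R1: [0, -8/5, 2/5, -4/3]
R4 ← R4 − (2/5)·R1: [0, -26/5, 19/5, 6]
R3 ← R3 + (2/7)·R2: [0, 0, -2/7, -4/7]
R4 ← R4 + (13/14)·R2: [0, 0, 11/7, 178/21]
R4 ← R4 + (11/2)·R3: [0, 0, 0, 16/3]
Echelon form has 4 nonzero rows, so rank(B) = 4.
Each nonzero row contributes one pivot column: 4 pivot columns.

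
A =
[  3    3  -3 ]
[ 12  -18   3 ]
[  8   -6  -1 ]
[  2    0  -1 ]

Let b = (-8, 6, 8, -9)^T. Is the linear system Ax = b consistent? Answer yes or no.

no

Row reduce the augmented matrix [A | b].
R2 ← R2 − (4)·R1: [0, -30, 15, 38]
R3 ← R3 − (8/3)·R1: [0, -14, 7, 88/3]
R4 ← R4 − (2/3)·R1: [0, -2, 1, -11/3]
R3 ← R3 − (7/15)·R2: [0, 0, 0, 58/5]
R4 ← R4 − (1/15)·R2: [0, 0, 0, -31/5]
R4 ← R4 + (31/58)·R3: [0, 0, 0, 0]
The echelon form has 3 nonzero rows; the last pivot sits in the augmented column, so rank(A) = 2 but rank([A|b]) = 3.
Since the ranks differ, the system is inconsistent.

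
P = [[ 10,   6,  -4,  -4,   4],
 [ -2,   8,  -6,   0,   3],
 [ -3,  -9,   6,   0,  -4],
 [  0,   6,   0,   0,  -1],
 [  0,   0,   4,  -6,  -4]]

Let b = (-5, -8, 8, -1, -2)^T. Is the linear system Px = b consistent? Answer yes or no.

no

Row reduce the augmented matrix [P | b].
R2 ← R2 + (1/5)·R1: [0, 46/5, -34/5, -4/5, 19/5, -9]
R3 ← R3 + (3/10)·R1: [0, -36/5, 24/5, -6/5, -14/5, 13/2]
R3 ← R3 + (18/23)·R2: [0, 0, -12/23, -42/23, 4/23, -25/46]
R4 ← R4 − (15/23)·R2: [0, 0, 102/23, 12/23, -80/23, 112/23]
R4 ← R4 + (17/2)·R3: [0, 0, 0, -15, -2, 1/4]
R5 ← R5 + (23/3)·R3: [0, 0, 0, -20, -8/3, -37/6]
R5 ← R5 − (4/3)·R4: [0, 0, 0, 0, 0, -13/2]
The echelon form has 5 nonzero rows; the last pivot sits in the augmented column, so rank(P) = 4 but rank([P|b]) = 5.
Since the ranks differ, the system is inconsistent.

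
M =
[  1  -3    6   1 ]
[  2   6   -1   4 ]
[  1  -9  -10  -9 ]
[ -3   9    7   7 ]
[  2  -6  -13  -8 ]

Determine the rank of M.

3

Row reduce to echelon form.
R2 ← R2 − (2)·R1: [0, 12, -13, 2]
R3 ← R3 − R1: [0, -6, -16, -10]
R4 ← R4 + (3)·R1: [0, 0, 25, 10]
R5 ← R5 − (2)·R1: [0, 0, -25, -10]
R3 ← R3 + (1/2)·R2: [0, 0, -45/2, -9]
R4 ← R4 + (10/9)·R3: [0, 0, 0, 0]
R5 ← R5 − (10/9)·R3: [0, 0, 0, 0]
Echelon form has 3 nonzero rows, so rank(M) = 3.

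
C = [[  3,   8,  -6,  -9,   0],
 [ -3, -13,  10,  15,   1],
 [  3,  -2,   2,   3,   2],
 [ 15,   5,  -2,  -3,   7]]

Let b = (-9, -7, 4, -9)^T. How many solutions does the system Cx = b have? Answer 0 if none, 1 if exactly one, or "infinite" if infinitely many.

0

Row reduce the augmented matrix [C | b].
R2 ← R2 + R1: [0, -5, 4, 6, 1, -16]
R3 ← R3 − R1: [0, -10, 8, 12, 2, 13]
R4 ← R4 − (5)·R1: [0, -35, 28, 42, 7, 36]
R3 ← R3 − (2)·R2: [0, 0, 0, 0, 0, 45]
R4 ← R4 − (7)·R2: [0, 0, 0, 0, 0, 148]
R4 ← R4 − (148/45)·R3: [0, 0, 0, 0, 0, 0]
The echelon form has 3 nonzero rows; the last pivot sits in the augmented column, so rank(C) = 2 but rank([C|b]) = 3.
Since the ranks differ, the system is inconsistent.
It has no solutions.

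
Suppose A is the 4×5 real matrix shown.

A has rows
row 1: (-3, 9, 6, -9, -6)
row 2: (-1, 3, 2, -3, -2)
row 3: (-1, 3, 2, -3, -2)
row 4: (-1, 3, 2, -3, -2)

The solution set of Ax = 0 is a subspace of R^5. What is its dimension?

4

Row reduce to echelon form.
R2 ← R2 − (1/3)·R1: [0, 0, 0, 0, 0]
R3 ← R3 − (1/3)·R1: [0, 0, 0, 0, 0]
R4 ← R4 − (1/3)·R1: [0, 0, 0, 0, 0]
1 nonzero row, so rank(A) = 1.
A has 5 columns; by rank–nullity, nullity = 5 − 1 = 4.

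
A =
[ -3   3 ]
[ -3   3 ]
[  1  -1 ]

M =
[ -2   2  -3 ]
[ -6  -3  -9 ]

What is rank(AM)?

First compute AM:
[[-12, -15, -18],
 [-12, -15, -18],
 [  4,   5,   6]]
Now row reduce the product.
R2 ← R2 − R1: [0, 0, 0]
R3 ← R3 + (1/3)·R1: [0, 0, 0]
1 nonzero row, so rank(AM) = 1.

1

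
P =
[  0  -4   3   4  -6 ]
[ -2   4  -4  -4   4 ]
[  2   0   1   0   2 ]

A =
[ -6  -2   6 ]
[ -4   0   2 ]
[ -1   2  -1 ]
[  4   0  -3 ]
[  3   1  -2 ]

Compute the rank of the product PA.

1

First compute PA:
[[ 11,   0, -11],
 [ -4,   0,   4],
 [ -7,   0,   7]]
Now row reduce the product.
R2 ← R2 + (4/11)·R1: [0, 0, 0]
R3 ← R3 + (7/11)·R1: [0, 0, 0]
1 nonzero row, so rank(PA) = 1.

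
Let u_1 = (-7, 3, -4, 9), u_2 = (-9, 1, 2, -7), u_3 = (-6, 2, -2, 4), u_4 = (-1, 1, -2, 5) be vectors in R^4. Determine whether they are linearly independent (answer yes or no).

no

Form the matrix with these vectors as rows and row reduce.
R2 ← R2 − (9/7)·R1: [0, -20/7, 50/7, -130/7]
R3 ← R3 − (6/7)·R1: [0, -4/7, 10/7, -26/7]
R4 ← R4 − (1/7)·R1: [0, 4/7, -10/7, 26/7]
R3 ← R3 − (1/5)·R2: [0, 0, 0, 0]
R4 ← R4 + (1/5)·R2: [0, 0, 0, 0]
2 nonzero rows, so the 4 vectors span a space of dimension 2.
Since 2 < 4, the vectors are linearly dependent.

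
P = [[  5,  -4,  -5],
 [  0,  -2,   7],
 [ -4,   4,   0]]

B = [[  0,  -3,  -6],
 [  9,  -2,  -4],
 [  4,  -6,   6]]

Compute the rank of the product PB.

First compute PB:
[[-56,  23, -44],
 [ 10, -38,  50],
 [ 36,   4,   8]]
Now row reduce the product.
R2 ← R2 + (5/28)·R1: [0, -949/28, 295/7]
R3 ← R3 + (9/14)·R1: [0, 263/14, -142/7]
R3 ← R3 + (526/949)·R2: [0, 0, 2916/949]
3 nonzero rows, so rank(PB) = 3.

3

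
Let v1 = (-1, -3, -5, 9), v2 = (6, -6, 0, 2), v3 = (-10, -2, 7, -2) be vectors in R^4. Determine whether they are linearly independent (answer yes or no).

yes

Form the matrix with these vectors as rows and row reduce.
R2 ← R2 + (6)·R1: [0, -24, -30, 56]
R3 ← R3 − (10)·R1: [0, 28, 57, -92]
R3 ← R3 + (7/6)·R2: [0, 0, 22, -80/3]
3 nonzero rows, so the 3 vectors span a space of dimension 3.
Since 3 = 3, the vectors are linearly independent.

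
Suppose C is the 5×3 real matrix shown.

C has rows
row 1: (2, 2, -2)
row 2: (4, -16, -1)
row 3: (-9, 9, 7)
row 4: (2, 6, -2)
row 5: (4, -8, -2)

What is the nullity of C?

Row reduce to echelon form.
R2 ← R2 − (2)·R1: [0, -20, 3]
R3 ← R3 + (9/2)·R1: [0, 18, -2]
R4 ← R4 − R1: [0, 4, 0]
R5 ← R5 − (2)·R1: [0, -12, 2]
R3 ← R3 + (9/10)·R2: [0, 0, 7/10]
R4 ← R4 + (1/5)·R2: [0, 0, 3/5]
R5 ← R5 − (3/5)·R2: [0, 0, 1/5]
R4 ← R4 − (6/7)·R3: [0, 0, 0]
R5 ← R5 − (2/7)·R3: [0, 0, 0]
3 nonzero rows, so rank(C) = 3.
C has 3 columns; by rank–nullity, nullity = 3 − 3 = 0.

0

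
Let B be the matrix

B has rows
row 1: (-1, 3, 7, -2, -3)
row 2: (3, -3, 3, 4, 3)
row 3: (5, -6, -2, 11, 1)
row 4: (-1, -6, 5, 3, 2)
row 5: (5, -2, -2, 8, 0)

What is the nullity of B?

Row reduce to echelon form.
R2 ← R2 + (3)·R1: [0, 6, 24, -2, -6]
R3 ← R3 + (5)·R1: [0, 9, 33, 1, -14]
R4 ← R4 − R1: [0, -9, -2, 5, 5]
R5 ← R5 + (5)·R1: [0, 13, 33, -2, -15]
R3 ← R3 − (3/2)·R2: [0, 0, -3, 4, -5]
R4 ← R4 + (3/2)·R2: [0, 0, 34, 2, -4]
R5 ← R5 − (13/6)·R2: [0, 0, -19, 7/3, -2]
R4 ← R4 + (34/3)·R3: [0, 0, 0, 142/3, -182/3]
R5 ← R5 − (19/3)·R3: [0, 0, 0, -23, 89/3]
R5 ← R5 + (69/142)·R4: [0, 0, 0, 0, 40/213]
5 nonzero rows, so rank(B) = 5.
B has 5 columns; by rank–nullity, nullity = 5 − 5 = 0.

0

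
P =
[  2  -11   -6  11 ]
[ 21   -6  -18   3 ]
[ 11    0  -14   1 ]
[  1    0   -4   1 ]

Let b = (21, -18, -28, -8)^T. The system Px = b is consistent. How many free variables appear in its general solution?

Row reduce the augmented matrix [P | b].
R2 ← R2 − (21/2)·R1: [0, 219/2, 45, -225/2, -477/2]
R3 ← R3 − (11/2)·R1: [0, 121/2, 19, -119/2, -287/2]
R4 ← R4 − (1/2)·R1: [0, 11/2, -1, -9/2, -37/2]
R3 ← R3 − (121/219)·R2: [0, 0, -428/73, 194/73, -856/73]
R4 ← R4 − (11/219)·R2: [0, 0, -238/73, 84/73, -476/73]
R4 ← R4 − (119/214)·R3: [0, 0, 0, -35/107, 0]
The echelon form has 4 nonzero rows, and every pivot lies in the first 4 columns, so rank(P) = rank([P|b]) = 4.
The system is consistent.
Free variables = (unknowns) − (rank) = 4 − 4 = 0.

0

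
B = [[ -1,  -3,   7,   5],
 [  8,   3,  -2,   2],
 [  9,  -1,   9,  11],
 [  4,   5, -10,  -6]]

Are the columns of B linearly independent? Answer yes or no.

Row reduce B to echelon form.
R2 ← R2 + (8)·R1: [0, -21, 54, 42]
R3 ← R3 + (9)·R1: [0, -28, 72, 56]
R4 ← R4 + (4)·R1: [0, -7, 18, 14]
R3 ← R3 − (4/3)·R2: [0, 0, 0, 0]
R4 ← R4 − (1/3)·R2: [0, 0, 0, 0]
2 pivots among 4 columns.
Only 2 < 4 pivot columns, so the columns are linearly dependent.

no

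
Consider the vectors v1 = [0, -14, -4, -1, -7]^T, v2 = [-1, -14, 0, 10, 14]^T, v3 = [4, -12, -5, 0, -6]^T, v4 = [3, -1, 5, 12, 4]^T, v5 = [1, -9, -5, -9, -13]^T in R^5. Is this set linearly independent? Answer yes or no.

yes

Form the matrix with these vectors as rows and row reduce.
Swap R1 ↔ R2
R3 ← R3 + (4)·R1: [0, -68, -5, 40, 50]
R4 ← R4 + (3)·R1: [0, -43, 5, 42, 46]
R5 ← R5 + R1: [0, -23, -5, 1, 1]
R3 ← R3 − (34/7)·R2: [0, 0, 101/7, 314/7, 84]
R4 ← R4 − (43/14)·R2: [0, 0, 121/7, 631/14, 135/2]
R5 ← R5 − (23/14)·R2: [0, 0, 11/7, 37/14, 25/2]
R4 ← R4 − (121/101)·R3: [0, 0, 0, -1751/202, -6693/202]
R5 ← R5 − (11/101)·R3: [0, 0, 0, -453/202, 677/202]
R5 ← R5 − (453/1751)·R4: [0, 0, 0, 0, 20878/1751]
5 nonzero rows, so the 5 vectors span a space of dimension 5.
Since 5 = 5, the vectors are linearly independent.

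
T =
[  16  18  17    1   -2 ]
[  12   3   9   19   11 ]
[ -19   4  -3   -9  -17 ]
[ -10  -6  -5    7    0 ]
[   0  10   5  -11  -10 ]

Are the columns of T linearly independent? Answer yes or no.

Row reduce T to echelon form.
R2 ← R2 − (3/4)·R1: [0, -21/2, -15/4, 73/4, 25/2]
R3 ← R3 + (19/16)·R1: [0, 203/8, 275/16, -125/16, -155/8]
R4 ← R4 + (5/8)·R1: [0, 21/4, 45/8, 61/8, -5/4]
R3 ← R3 + (29/12)·R2: [0, 0, 65/8, 871/24, 65/6]
R4 ← R4 + (1/2)·R2: [0, 0, 15/4, 67/4, 5]
R5 ← R5 + (20/21)·R2: [0, 0, 10/7, 134/21, 40/21]
R4 ← R4 − (6/13)·R3: [0, 0, 0, 0, 0]
R5 ← R5 − (16/91)·R3: [0, 0, 0, 0, 0]
3 pivots among 5 columns.
Only 3 < 5 pivot columns, so the columns are linearly dependent.

no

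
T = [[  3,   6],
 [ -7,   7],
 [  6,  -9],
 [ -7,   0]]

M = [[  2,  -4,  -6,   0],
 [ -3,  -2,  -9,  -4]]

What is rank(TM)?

2

First compute TM:
[[-12, -24, -72, -24],
 [-35,  14, -21, -28],
 [ 39,  -6,  45,  36],
 [-14,  28,  42,   0]]
Now row reduce the product.
R2 ← R2 − (35/12)·R1: [0, 84, 189, 42]
R3 ← R3 + (13/4)·R1: [0, -84, -189, -42]
R4 ← R4 − (7/6)·R1: [0, 56, 126, 28]
R3 ← R3 + R2: [0, 0, 0, 0]
R4 ← R4 − (2/3)·R2: [0, 0, 0, 0]
2 nonzero rows, so rank(TM) = 2.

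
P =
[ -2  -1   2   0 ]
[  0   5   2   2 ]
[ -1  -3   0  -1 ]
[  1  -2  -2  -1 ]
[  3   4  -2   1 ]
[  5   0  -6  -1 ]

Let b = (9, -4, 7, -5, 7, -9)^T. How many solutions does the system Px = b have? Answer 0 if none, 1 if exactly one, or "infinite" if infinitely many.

0

Row reduce the augmented matrix [P | b].
R3 ← R3 − (1/2)·R1: [0, -5/2, -1, -1, 5/2]
R4 ← R4 + (1/2)·R1: [0, -5/2, -1, -1, -1/2]
R5 ← R5 + (3/2)·R1: [0, 5/2, 1, 1, 41/2]
R6 ← R6 + (5/2)·R1: [0, -5/2, -1, -1, 27/2]
R3 ← R3 + (1/2)·R2: [0, 0, 0, 0, 1/2]
R4 ← R4 + (1/2)·R2: [0, 0, 0, 0, -5/2]
R5 ← R5 − (1/2)·R2: [0, 0, 0, 0, 45/2]
R6 ← R6 + (1/2)·R2: [0, 0, 0, 0, 23/2]
R4 ← R4 + (5)·R3: [0, 0, 0, 0, 0]
R5 ← R5 − (45)·R3: [0, 0, 0, 0, 0]
R6 ← R6 − (23)·R3: [0, 0, 0, 0, 0]
The echelon form has 3 nonzero rows; the last pivot sits in the augmented column, so rank(P) = 2 but rank([P|b]) = 3.
Since the ranks differ, the system is inconsistent.
It has no solutions.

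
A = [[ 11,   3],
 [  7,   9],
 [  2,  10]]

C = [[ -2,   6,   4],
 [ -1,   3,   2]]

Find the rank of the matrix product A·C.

First compute AC:
[[-25,  75,  50],
 [-23,  69,  46],
 [-14,  42,  28]]
Now row reduce the product.
R2 ← R2 − (23/25)·R1: [0, 0, 0]
R3 ← R3 − (14/25)·R1: [0, 0, 0]
1 nonzero row, so rank(AC) = 1.

1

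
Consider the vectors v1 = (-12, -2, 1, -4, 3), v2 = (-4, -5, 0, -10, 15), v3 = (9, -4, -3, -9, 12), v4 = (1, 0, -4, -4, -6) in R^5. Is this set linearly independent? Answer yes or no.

yes

Form the matrix with these vectors as rows and row reduce.
R2 ← R2 − (1/3)·R1: [0, -13/3, -1/3, -26/3, 14]
R3 ← R3 + (3/4)·R1: [0, -11/2, -9/4, -12, 57/4]
R4 ← R4 + (1/12)·R1: [0, -1/6, -47/12, -13/3, -23/4]
R3 ← R3 − (33/26)·R2: [0, 0, -95/52, -1, -183/52]
R4 ← R4 − (1/26)·R2: [0, 0, -203/52, -4, -327/52]
R4 ← R4 − (203/95)·R3: [0, 0, 0, -177/95, 117/95]
4 nonzero rows, so the 4 vectors span a space of dimension 4.
Since 4 = 4, the vectors are linearly independent.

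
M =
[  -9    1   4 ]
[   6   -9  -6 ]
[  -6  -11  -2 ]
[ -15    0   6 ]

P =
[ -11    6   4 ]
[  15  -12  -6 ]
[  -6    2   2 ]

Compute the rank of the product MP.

2

First compute MP:
[[ 90, -58, -34],
 [-165, 132,  66],
 [-87,  92,  38],
 [129, -78, -48]]
Now row reduce the product.
R2 ← R2 + (11/6)·R1: [0, 77/3, 11/3]
R3 ← R3 + (29/30)·R1: [0, 539/15, 77/15]
R4 ← R4 − (43/30)·R1: [0, 77/15, 11/15]
R3 ← R3 − (7/5)·R2: [0, 0, 0]
R4 ← R4 − (1/5)·R2: [0, 0, 0]
2 nonzero rows, so rank(MP) = 2.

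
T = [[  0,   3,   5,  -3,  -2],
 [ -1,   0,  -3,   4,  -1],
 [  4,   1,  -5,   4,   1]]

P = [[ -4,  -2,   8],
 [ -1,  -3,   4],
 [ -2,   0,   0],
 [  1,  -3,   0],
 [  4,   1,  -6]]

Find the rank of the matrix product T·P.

3

First compute TP:
[[-24,  -2,  24],
 [ 10, -11,  -2],
 [  1, -22,  30]]
Now row reduce the product.
R2 ← R2 + (5/12)·R1: [0, -71/6, 8]
R3 ← R3 + (1/24)·R1: [0, -265/12, 31]
R3 ← R3 − (265/142)·R2: [0, 0, 1141/71]
3 nonzero rows, so rank(TP) = 3.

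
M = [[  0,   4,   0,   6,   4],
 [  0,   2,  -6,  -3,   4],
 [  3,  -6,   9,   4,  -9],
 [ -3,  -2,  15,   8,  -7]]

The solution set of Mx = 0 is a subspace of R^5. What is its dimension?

Row reduce to echelon form.
Swap R1 ↔ R3
R4 ← R4 + R1: [0, -8, 24, 12, -16]
R3 ← R3 − (2)·R2: [0, 0, 12, 12, -4]
R4 ← R4 + (4)·R2: [0, 0, 0, 0, 0]
3 nonzero rows, so rank(M) = 3.
M has 5 columns; by rank–nullity, nullity = 5 − 3 = 2.

2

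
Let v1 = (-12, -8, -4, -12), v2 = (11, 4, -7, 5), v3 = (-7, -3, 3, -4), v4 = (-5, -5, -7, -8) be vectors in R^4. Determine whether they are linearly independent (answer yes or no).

Form the matrix with these vectors as rows and row reduce.
R2 ← R2 + (11/12)·R1: [0, -10/3, -32/3, -6]
R3 ← R3 − (7/12)·R1: [0, 5/3, 16/3, 3]
R4 ← R4 − (5/12)·R1: [0, -5/3, -16/3, -3]
R3 ← R3 + (1/2)·R2: [0, 0, 0, 0]
R4 ← R4 − (1/2)·R2: [0, 0, 0, 0]
2 nonzero rows, so the 4 vectors span a space of dimension 2.
Since 2 < 4, the vectors are linearly dependent.

no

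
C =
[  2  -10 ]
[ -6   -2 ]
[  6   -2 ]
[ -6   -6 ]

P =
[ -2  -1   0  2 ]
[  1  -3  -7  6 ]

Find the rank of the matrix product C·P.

First compute CP:
[[-14,  28,  70, -56],
 [ 10,  12,  14, -24],
 [-14,   0,  14,   0],
 [  6,  24,  42, -48]]
Now row reduce the product.
R2 ← R2 + (5/7)·R1: [0, 32, 64, -64]
R3 ← R3 − R1: [0, -28, -56, 56]
R4 ← R4 + (3/7)·R1: [0, 36, 72, -72]
R3 ← R3 + (7/8)·R2: [0, 0, 0, 0]
R4 ← R4 − (9/8)·R2: [0, 0, 0, 0]
2 nonzero rows, so rank(CP) = 2.

2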